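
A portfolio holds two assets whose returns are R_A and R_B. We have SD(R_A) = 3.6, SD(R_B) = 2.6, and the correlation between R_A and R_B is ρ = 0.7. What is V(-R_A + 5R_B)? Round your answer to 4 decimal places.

116.4400

V(R_A) = (3.6)² = 12.96;  V(R_B) = (2.6)² = 6.76
cov(R_A,R_B) = ρ·SD(R_A)·SD(R_B) = 0.7·3.6·2.6 = 6.552
V(-R_A + 5R_B) = (-1)²·V(R_A) + (5)²·V(R_B) + 2·(-1)·(5)·cov(R_A,R_B)
= 1·12.96 + 25·6.76 + -10·6.552 = 116.44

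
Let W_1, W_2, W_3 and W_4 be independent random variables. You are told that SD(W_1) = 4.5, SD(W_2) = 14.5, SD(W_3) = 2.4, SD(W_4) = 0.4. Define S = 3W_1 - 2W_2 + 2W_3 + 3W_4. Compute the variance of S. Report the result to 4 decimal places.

Var(W_1) = 20.25, Var(W_2) = 210.25, Var(W_3) = 5.76, Var(W_4) = 0.16
By independence, Var(S) = (3)²Var(W_1) + (-2)²Var(W_2) + (2)²Var(W_3) + (3)²Var(W_4)
= (3)²·20.25 + (-2)²·210.25 + (2)²·5.76 + (3)²·0.16 = 1047.73

1047.7300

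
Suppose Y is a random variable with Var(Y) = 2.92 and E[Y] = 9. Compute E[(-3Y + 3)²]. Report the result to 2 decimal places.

E[-3Y + 3] = -3·9 + 3 = -24
Var(-3Y + 3) = (-3)²·2.92 = 26.28
E[(-3Y + 3)²] = Var((-3Y + 3)) + (E[(-3Y + 3)])² = 26.28 + (-24)² = 602.28

602.28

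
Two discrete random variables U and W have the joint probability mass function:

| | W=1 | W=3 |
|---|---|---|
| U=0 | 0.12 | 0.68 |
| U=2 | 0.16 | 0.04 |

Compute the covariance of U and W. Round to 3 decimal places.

-0.416

E[U] = 0.4,  E[W] = 2.44
E[UW] = 0.56
Cov(U,W) = E[UW] − E[U]E[W] = 0.56 − (0.4)(2.44) = -0.416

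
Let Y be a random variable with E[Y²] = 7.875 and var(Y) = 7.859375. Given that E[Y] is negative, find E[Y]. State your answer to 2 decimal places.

-0.13

(E[Y])² = E[Y²] − var(Y) = 7.875 − 7.859375 = 0.015625
E[Y] = −√0.015625 = -0.125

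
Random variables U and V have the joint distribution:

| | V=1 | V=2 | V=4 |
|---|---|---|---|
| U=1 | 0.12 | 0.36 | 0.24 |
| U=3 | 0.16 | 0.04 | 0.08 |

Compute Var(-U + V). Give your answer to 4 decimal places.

E[U] = 1.56,  E[V] = 2.36,  E[UV] = 3.48
Var(U) = 3.24 − (1.56)² = 0.8064;  Var(V) = 7 − (2.36)² = 1.4304
Cov(U,V) = 3.48 − (1.56)(2.36) = -0.2016
Var(-U + V) = (-1)²·0.8064 + (1)²·1.4304 + 2·(-1)·(1)·-0.2016 = 2.64

2.6400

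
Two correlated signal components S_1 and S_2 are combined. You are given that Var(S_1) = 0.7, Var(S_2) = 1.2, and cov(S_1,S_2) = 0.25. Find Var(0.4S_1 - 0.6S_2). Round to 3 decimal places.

Var(0.4S_1 - 0.6S_2) = (0.4)²·Var(S_1) + (-0.6)²·Var(S_2) + 2·(0.4)·(-0.6)·cov(S_1,S_2)
= 0.16·0.7 + 0.36·1.2 + -0.48·0.25 = 0.424

0.424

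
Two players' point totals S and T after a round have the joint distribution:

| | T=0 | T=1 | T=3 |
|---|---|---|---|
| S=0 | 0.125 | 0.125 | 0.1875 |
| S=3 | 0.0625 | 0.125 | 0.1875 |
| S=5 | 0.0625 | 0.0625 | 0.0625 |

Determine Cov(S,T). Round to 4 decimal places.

-0.0391

E[S] = 2.0625,  E[T] = 1.625
E[ST] = 3.3125
Cov(S,T) = E[ST] − E[S]E[T] = 3.3125 − (2.0625)(1.625) = -0.0390625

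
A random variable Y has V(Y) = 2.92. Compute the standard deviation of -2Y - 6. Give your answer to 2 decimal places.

3.42

V(-2Y - 6) = (-2)²·2.92 = 11.68
SD(-2Y - 6) = √11.68 ≈ 3.42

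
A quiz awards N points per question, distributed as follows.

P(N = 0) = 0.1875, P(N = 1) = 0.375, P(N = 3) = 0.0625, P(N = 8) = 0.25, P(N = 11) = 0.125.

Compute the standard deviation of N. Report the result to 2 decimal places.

4.07

E[N] = (0)(0.1875) + (1)(0.375) + (3)(0.0625) + (8)(0.25) + (11)(0.125) = 3.9375
E[N²] = (0)²(0.1875) + (1)²(0.375) + (3)²(0.0625) + (8)²(0.25) + (11)²(0.125) = 32.0625
V(N) = E[N²] − (E[N])² = 32.0625 − (3.9375)² = 16.55859375
sd(N) = √16.55859375 ≈ 4.07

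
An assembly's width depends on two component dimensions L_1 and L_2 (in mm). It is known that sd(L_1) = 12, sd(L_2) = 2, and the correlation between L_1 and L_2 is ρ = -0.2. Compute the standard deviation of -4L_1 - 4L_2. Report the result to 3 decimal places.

V(L_1) = (12)² = 144;  V(L_2) = (2)² = 4
Cov(L_1,L_2) = ρ·sd(L_1)·sd(L_2) = -0.2·12·2 = -4.8
V(-4L_1 - 4L_2) = (-4)²·V(L_1) + (-4)²·V(L_2) + 2·(-4)·(-4)·Cov(L_1,L_2)
= 16·144 + 16·4 + 32·-4.8 = 2214.4
sd(-4L_1 - 4L_2) = √2214.4 ≈ 47.057

47.057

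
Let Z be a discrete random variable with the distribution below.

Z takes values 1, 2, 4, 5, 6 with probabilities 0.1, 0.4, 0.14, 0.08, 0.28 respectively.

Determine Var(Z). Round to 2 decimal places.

3.49

E[Z] = (1)(0.1) + (2)(0.4) + (4)(0.14) + (5)(0.08) + (6)(0.28) = 3.54
E[Z²] = (1)²(0.1) + (2)²(0.4) + (4)²(0.14) + (5)²(0.08) + (6)²(0.28) = 16.02
Var(Z) = E[Z²] − (E[Z])² = 16.02 − (3.54)² = 3.4884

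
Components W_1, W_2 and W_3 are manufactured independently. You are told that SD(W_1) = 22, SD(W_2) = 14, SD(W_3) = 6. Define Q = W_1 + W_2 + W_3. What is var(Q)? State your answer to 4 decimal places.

716.0000

var(W_1) = 484, var(W_2) = 196, var(W_3) = 36
By independence, var(Q) = (1)²var(W_1) + (1)²var(W_2) + (1)²var(W_3)
= (1)²·484 + (1)²·196 + (1)²·36 = 716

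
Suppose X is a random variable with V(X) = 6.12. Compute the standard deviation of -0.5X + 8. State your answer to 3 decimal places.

V(-0.5X + 8) = (-0.5)²·6.12 = 1.53
SD(-0.5X + 8) = √1.53 ≈ 1.237

1.237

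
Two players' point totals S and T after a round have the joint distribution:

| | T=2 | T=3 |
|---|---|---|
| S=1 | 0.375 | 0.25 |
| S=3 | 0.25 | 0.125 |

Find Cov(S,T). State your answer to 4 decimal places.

E[S] = 1.75,  E[T] = 2.375
E[ST] = 4.125
Cov(S,T) = E[ST] − E[S]E[T] = 4.125 − (1.75)(2.375) = -0.03125

-0.0313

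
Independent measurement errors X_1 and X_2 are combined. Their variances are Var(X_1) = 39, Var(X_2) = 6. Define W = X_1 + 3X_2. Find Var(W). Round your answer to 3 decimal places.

93.000

By independence, Var(W) = (1)²Var(X_1) + (3)²Var(X_2)
= (1)²·39 + (3)²·6 = 93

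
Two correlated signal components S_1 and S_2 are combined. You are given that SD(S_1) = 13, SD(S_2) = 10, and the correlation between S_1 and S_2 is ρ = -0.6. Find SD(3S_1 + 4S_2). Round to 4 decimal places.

35.3412

var(S_1) = (13)² = 169;  var(S_2) = (10)² = 100
cov(S_1,S_2) = ρ·SD(S_1)·SD(S_2) = -0.6·13·10 = -78
var(3S_1 + 4S_2) = (3)²·var(S_1) + (4)²·var(S_2) + 2·(3)·(4)·cov(S_1,S_2)
= 9·169 + 16·100 + 24·-78 = 1249
SD(3S_1 + 4S_2) = √1249 ≈ 35.3412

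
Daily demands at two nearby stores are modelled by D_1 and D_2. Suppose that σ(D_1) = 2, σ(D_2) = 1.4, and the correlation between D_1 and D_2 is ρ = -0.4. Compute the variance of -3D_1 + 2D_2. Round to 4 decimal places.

Var(D_1) = (2)² = 4;  Var(D_2) = (1.4)² = 1.96
Cov(D_1,D_2) = ρ·σ(D_1)·σ(D_2) = -0.4·2·1.4 = -1.12
Var(-3D_1 + 2D_2) = (-3)²·Var(D_1) + (2)²·Var(D_2) + 2·(-3)·(2)·Cov(D_1,D_2)
= 9·4 + 4·1.96 + -12·-1.12 = 57.28

57.2800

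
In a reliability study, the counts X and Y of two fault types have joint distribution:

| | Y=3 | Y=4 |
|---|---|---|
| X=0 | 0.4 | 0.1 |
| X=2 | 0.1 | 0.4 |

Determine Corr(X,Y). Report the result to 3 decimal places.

E[X] = 1,  E[Y] = 3.5
E[XY] = 3.8
Cov(X,Y) = E[XY] − E[X]E[Y] = 3.8 − (1)(3.5) = 0.3
var(X) = 1,  var(Y) = 0.25
ρ = 0.3 / √(1·0.25) ≈ 0.600

0.600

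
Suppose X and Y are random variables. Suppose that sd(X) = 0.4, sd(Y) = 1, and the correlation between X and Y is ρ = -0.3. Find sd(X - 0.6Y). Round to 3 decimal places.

Var(X) = (0.4)² = 0.16;  Var(Y) = (1)² = 1
Cov(X,Y) = ρ·sd(X)·sd(Y) = -0.3·0.4·1 = -0.12
Var(X - 0.6Y) = (1)²·Var(X) + (-0.6)²·Var(Y) + 2·(1)·(-0.6)·Cov(X,Y)
= 1·0.16 + 0.36·1 + -1.2·-0.12 = 0.664
sd(X - 0.6Y) = √0.664 ≈ 0.815

0.815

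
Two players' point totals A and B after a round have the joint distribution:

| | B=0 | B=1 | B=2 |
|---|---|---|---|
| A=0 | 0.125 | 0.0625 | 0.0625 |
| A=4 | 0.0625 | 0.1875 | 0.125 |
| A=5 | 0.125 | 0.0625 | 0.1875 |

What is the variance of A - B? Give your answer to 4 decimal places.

E[A] = 3.375,  E[B] = 1.0625,  E[AB] = 3.9375
var(A) = 15.375 − (3.375)² = 3.984375;  var(B) = 1.8125 − (1.0625)² = 0.68359375
cov(A,B) = 3.9375 − (3.375)(1.0625) = 0.3515625
var(A - B) = (1)²·3.984375 + (-1)²·0.68359375 + 2·(1)·(-1)·0.3515625 = 3.96484375

3.9648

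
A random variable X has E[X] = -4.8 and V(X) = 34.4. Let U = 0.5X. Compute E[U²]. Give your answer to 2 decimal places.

14.36

E[0.5X] = 0.5·-4.8 = -2.4
V(0.5X) = (0.5)²·34.4 = 8.6
E[U²] = V(U) + (E[U])² = 8.6 + (-2.4)² = 14.36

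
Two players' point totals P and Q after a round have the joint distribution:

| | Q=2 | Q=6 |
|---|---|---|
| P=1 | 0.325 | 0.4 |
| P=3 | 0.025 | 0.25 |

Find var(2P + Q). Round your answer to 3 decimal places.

E[P] = 1.55,  E[Q] = 4.6,  E[PQ] = 7.7
var(P) = 3.2 − (1.55)² = 0.7975;  var(Q) = 24.8 − (4.6)² = 3.64
cov(P,Q) = 7.7 − (1.55)(4.6) = 0.57
var(2P + Q) = (2)²·0.7975 + (1)²·3.64 + 2·(2)·(1)·0.57 = 9.11

9.110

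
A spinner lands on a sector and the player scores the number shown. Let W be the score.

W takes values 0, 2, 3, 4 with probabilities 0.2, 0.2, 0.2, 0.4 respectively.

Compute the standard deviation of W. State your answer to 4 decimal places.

1.4967

E[W] = (0)(0.2) + (2)(0.2) + (3)(0.2) + (4)(0.4) = 2.6
E[W²] = (0)²(0.2) + (2)²(0.2) + (3)²(0.2) + (4)²(0.4) = 9
Var(W) = E[W²] − (E[W])² = 9 − (2.6)² = 2.24
sd(W) = √2.24 ≈ 1.4967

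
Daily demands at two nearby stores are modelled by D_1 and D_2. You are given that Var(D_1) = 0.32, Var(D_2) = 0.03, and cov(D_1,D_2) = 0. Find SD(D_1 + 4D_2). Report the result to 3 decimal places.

0.894

Var(D_1 + 4D_2) = (1)²·Var(D_1) + (4)²·Var(D_2) + 2·(1)·(4)·cov(D_1,D_2)
= 1·0.32 + 16·0.03 + 8·0 = 0.8
SD(D_1 + 4D_2) = √0.8 ≈ 0.894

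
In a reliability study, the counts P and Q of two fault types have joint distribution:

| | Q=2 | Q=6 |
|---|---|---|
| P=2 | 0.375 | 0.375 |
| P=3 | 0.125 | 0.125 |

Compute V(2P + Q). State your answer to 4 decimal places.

E[P] = 2.25,  E[Q] = 4,  E[PQ] = 9
V(P) = 5.25 − (2.25)² = 0.1875;  V(Q) = 20 − (4)² = 4
cov(P,Q) = 9 − (2.25)(4) = 0
V(2P + Q) = (2)²·0.1875 + (1)²·4 + 2·(2)·(1)·0 = 4.75

4.7500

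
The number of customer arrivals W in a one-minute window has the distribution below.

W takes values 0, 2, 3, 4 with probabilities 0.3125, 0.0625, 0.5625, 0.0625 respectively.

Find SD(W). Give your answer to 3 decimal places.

1.435

E[W] = (0)(0.3125) + (2)(0.0625) + (3)(0.5625) + (4)(0.0625) = 2.0625
E[W²] = (0)²(0.3125) + (2)²(0.0625) + (3)²(0.5625) + (4)²(0.0625) = 6.3125
Var(W) = E[W²] − (E[W])² = 6.3125 − (2.0625)² = 2.05859375
SD(W) = √2.05859375 ≈ 1.435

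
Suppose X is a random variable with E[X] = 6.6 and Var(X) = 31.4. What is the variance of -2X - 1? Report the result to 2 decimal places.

Var(-2X - 1) = (-2)²·Var(X) = 4·31.4 = 125.6

125.60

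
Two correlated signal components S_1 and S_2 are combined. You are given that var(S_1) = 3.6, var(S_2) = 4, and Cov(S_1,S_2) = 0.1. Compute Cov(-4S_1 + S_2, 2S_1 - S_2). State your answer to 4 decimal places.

-32.2000

Cov(-4S_1 + S_2, 2S_1 - S_2) = (-4)(2)var(S_1) + (1)(-1)var(S_2) + [(-4)(-1) + (1)(2)]Cov(S_1,S_2)
= -8·3.6 + -1·4 + 6·0.1 = -32.2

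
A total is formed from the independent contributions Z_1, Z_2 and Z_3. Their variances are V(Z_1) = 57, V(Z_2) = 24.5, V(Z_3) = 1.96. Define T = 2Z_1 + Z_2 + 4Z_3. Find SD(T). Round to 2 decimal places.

By independence, V(T) = (2)²V(Z_1) + (1)²V(Z_2) + (4)²V(Z_3)
= (2)²·57 + (1)²·24.5 + (4)²·1.96 = 283.86
SD(T) = √283.86 ≈ 16.85

16.85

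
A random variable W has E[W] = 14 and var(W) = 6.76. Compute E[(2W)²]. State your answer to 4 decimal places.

E[2W] = 2·14 = 28
var(2W) = (2)²·6.76 = 27.04
E[(2W)²] = var((2W)) + (E[(2W)])² = 27.04 + (28)² = 811.04

811.0400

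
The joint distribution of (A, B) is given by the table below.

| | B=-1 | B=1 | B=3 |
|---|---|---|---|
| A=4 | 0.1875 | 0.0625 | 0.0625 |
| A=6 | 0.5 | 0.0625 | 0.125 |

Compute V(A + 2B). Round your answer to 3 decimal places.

E[A] = 5.375,  E[B] = 0,  E[AB] = -0.125
V(A) = 29.75 − (5.375)² = 0.859375;  V(B) = 2.5 − (0)² = 2.5
Cov(A,B) = -0.125 − (5.375)(0) = -0.125
V(A + 2B) = (1)²·0.859375 + (2)²·2.5 + 2·(1)·(2)·-0.125 = 10.359375

10.359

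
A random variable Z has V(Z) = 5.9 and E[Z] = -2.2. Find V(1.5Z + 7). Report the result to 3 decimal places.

13.275

V(1.5Z + 7) = (1.5)²·V(Z) = 2.25·5.9 = 13.275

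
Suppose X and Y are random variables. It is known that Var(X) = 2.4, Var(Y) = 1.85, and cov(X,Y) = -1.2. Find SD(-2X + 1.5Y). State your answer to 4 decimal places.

4.5785

Var(-2X + 1.5Y) = (-2)²·Var(X) + (1.5)²·Var(Y) + 2·(-2)·(1.5)·cov(X,Y)
= 4·2.4 + 2.25·1.85 + -6·-1.2 = 20.9625
SD(-2X + 1.5Y) = √20.9625 ≈ 4.5785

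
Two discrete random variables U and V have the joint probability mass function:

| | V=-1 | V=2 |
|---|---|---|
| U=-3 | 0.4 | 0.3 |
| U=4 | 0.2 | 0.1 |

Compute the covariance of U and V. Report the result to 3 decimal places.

-0.420

E[U] = -0.9,  E[V] = 0.2
E[UV] = -0.6
cov(U,V) = E[UV] − E[U]E[V] = -0.6 − (-0.9)(0.2) = -0.42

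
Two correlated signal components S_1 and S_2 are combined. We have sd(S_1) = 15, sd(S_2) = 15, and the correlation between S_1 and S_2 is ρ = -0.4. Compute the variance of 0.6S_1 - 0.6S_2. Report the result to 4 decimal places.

Var(S_1) = (15)² = 225;  Var(S_2) = (15)² = 225
Cov(S_1,S_2) = ρ·sd(S_1)·sd(S_2) = -0.4·15·15 = -90
Var(0.6S_1 - 0.6S_2) = (0.6)²·Var(S_1) + (-0.6)²·Var(S_2) + 2·(0.6)·(-0.6)·Cov(S_1,S_2)
= 0.36·225 + 0.36·225 + -0.72·-90 = 226.8

226.8000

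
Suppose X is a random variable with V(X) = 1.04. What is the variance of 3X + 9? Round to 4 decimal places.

V(3X + 9) = (3)²·V(X) = 9·1.04 = 9.36

9.3600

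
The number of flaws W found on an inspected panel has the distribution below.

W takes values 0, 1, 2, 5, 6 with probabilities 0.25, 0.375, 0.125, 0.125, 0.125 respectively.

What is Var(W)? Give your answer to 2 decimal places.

4.50

E[W] = (0)(0.25) + (1)(0.375) + (2)(0.125) + (5)(0.125) + (6)(0.125) = 2
E[W²] = (0)²(0.25) + (1)²(0.375) + (2)²(0.125) + (5)²(0.125) + (6)²(0.125) = 8.5
Var(W) = E[W²] − (E[W])² = 8.5 − (2)² = 4.5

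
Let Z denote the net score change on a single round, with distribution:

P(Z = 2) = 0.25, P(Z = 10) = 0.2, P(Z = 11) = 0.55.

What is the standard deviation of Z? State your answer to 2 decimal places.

3.80

E[Z] = (2)(0.25) + (10)(0.2) + (11)(0.55) = 8.55
E[Z²] = (2)²(0.25) + (10)²(0.2) + (11)²(0.55) = 87.55
Var(Z) = E[Z²] − (E[Z])² = 87.55 − (8.55)² = 14.4475
sd(Z) = √14.4475 ≈ 3.80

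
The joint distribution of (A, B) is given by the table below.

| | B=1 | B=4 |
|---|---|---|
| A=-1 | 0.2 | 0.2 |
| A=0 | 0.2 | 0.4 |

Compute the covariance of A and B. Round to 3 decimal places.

E[A] = -0.4,  E[B] = 2.8
E[AB] = -1
Cov(A,B) = E[AB] − E[A]E[B] = -1 − (-0.4)(2.8) = 0.12

0.120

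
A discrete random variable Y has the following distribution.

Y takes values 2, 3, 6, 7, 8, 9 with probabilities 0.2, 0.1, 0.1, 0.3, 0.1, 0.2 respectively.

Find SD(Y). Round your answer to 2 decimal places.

2.57

E[Y] = (2)(0.2) + (3)(0.1) + (6)(0.1) + (7)(0.3) + (8)(0.1) + (9)(0.2) = 6
E[Y²] = (2)²(0.2) + (3)²(0.1) + (6)²(0.1) + (7)²(0.3) + (8)²(0.1) + (9)²(0.2) = 42.6
var(Y) = E[Y²] − (E[Y])² = 42.6 − (6)² = 6.6
SD(Y) = √6.6 ≈ 2.57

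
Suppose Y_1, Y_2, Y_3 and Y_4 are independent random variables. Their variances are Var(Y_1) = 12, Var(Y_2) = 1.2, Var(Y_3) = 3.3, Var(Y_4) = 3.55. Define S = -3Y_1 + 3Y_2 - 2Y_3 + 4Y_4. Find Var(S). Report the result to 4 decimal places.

By independence, Var(S) = (-3)²Var(Y_1) + (3)²Var(Y_2) + (-2)²Var(Y_3) + (4)²Var(Y_4)
= (-3)²·12 + (3)²·1.2 + (-2)²·3.3 + (4)²·3.55 = 188.8

188.8000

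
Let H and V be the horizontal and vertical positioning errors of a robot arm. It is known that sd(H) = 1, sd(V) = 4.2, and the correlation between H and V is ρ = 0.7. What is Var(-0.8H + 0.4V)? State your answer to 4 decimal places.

1.5808

Var(H) = (1)² = 1;  Var(V) = (4.2)² = 17.64
Cov(H,V) = ρ·sd(H)·sd(V) = 0.7·1·4.2 = 2.94
Var(-0.8H + 0.4V) = (-0.8)²·Var(H) + (0.4)²·Var(V) + 2·(-0.8)·(0.4)·Cov(H,V)
= 0.64·1 + 0.16·17.64 + -0.64·2.94 = 1.5808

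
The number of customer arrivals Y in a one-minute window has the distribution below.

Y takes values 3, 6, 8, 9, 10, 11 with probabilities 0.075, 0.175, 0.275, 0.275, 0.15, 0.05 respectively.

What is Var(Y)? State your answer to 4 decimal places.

E[Y] = (3)(0.075) + (6)(0.175) + (8)(0.275) + (9)(0.275) + (10)(0.15) + (11)(0.05) = 8
E[Y²] = (3)²(0.075) + (6)²(0.175) + (8)²(0.275) + (9)²(0.275) + (10)²(0.15) + (11)²(0.05) = 67.9
Var(Y) = E[Y²] − (E[Y])² = 67.9 − (8)² = 3.9

3.9000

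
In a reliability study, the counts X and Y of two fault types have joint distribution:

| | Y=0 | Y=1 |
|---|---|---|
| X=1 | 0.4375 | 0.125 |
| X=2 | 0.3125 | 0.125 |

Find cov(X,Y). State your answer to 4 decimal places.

E[X] = 1.4375,  E[Y] = 0.25
E[XY] = 0.375
cov(X,Y) = E[XY] − E[X]E[Y] = 0.375 − (1.4375)(0.25) = 0.015625

0.0156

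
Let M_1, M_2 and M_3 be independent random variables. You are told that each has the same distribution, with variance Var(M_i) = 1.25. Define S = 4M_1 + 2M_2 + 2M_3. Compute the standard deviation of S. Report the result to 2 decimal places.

5.48

By independence, Var(S) = (4)²Var(M_1) + (2)²Var(M_2) + (2)²Var(M_3)
= (4)²·1.25 + (2)²·1.25 + (2)²·1.25 = 30
SD(S) = √30 ≈ 5.48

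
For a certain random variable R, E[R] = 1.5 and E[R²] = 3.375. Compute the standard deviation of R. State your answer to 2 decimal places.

Var(R) = 3.375 − (1.5)² = 1.125
SD(R) = √1.125 ≈ 1.06

1.06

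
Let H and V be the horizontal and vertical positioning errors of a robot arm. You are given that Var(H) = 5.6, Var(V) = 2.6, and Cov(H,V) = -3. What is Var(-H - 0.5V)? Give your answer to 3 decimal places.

3.250

Var(-H - 0.5V) = (-1)²·Var(H) + (-0.5)²·Var(V) + 2·(-1)·(-0.5)·Cov(H,V)
= 1·5.6 + 0.25·2.6 + 1·-3 = 3.25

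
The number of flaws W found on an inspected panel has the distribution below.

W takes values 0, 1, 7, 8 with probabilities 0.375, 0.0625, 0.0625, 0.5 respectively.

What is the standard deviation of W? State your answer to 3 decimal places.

E[W] = (0)(0.375) + (1)(0.0625) + (7)(0.0625) + (8)(0.5) = 4.5
E[W²] = (0)²(0.375) + (1)²(0.0625) + (7)²(0.0625) + (8)²(0.5) = 35.125
var(W) = E[W²] − (E[W])² = 35.125 − (4.5)² = 14.875
σ(W) = √14.875 ≈ 3.857

3.857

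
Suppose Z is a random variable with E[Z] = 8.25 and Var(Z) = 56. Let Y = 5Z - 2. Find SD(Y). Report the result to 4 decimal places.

37.4166

Var(5Z - 2) = (5)²·56 = 1400
SD(Y) = √1400 ≈ 37.4166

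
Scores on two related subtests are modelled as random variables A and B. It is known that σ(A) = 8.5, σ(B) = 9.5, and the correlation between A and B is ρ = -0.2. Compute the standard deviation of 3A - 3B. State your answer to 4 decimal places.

Var(A) = (8.5)² = 72.25;  Var(B) = (9.5)² = 90.25
cov(A,B) = ρ·σ(A)·σ(B) = -0.2·8.5·9.5 = -16.15
Var(3A - 3B) = (3)²·Var(A) + (-3)²·Var(B) + 2·(3)·(-3)·cov(A,B)
= 9·72.25 + 9·90.25 + -18·-16.15 = 1753.2
σ(3A - 3B) = √1753.2 ≈ 41.8712

41.8712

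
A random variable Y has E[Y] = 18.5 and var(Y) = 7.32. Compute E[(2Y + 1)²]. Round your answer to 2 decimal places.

E[2Y + 1] = 2·18.5 + 1 = 38
var(2Y + 1) = (2)²·7.32 = 29.28
E[(2Y + 1)²] = var((2Y + 1)) + (E[(2Y + 1)])² = 29.28 + (38)² = 1473.28

1473.28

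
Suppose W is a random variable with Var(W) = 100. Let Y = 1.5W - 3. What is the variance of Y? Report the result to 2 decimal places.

225.00

Var(1.5W - 3) = (1.5)²·Var(W) = 2.25·100 = 225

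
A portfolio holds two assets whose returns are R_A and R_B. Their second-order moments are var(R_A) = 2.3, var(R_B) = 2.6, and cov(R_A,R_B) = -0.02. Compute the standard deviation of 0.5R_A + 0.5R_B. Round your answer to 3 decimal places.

1.102

var(0.5R_A + 0.5R_B) = (0.5)²·var(R_A) + (0.5)²·var(R_B) + 2·(0.5)·(0.5)·cov(R_A,R_B)
= 0.25·2.3 + 0.25·2.6 + 0.5·-0.02 = 1.215
σ(0.5R_A + 0.5R_B) = √1.215 ≈ 1.102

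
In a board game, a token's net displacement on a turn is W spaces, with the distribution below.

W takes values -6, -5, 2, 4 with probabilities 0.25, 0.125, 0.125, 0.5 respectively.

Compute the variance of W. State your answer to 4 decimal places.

20.6094

E[W] = (-6)(0.25) + (-5)(0.125) + (2)(0.125) + (4)(0.5) = 0.125
E[W²] = (-6)²(0.25) + (-5)²(0.125) + (2)²(0.125) + (4)²(0.5) = 20.625
Var(W) = E[W²] − (E[W])² = 20.625 − (0.125)² = 20.609375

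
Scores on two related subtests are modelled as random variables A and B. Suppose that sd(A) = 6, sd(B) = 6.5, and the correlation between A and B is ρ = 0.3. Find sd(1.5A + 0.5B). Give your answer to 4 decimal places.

Var(A) = (6)² = 36;  Var(B) = (6.5)² = 42.25
cov(A,B) = ρ·sd(A)·sd(B) = 0.3·6·6.5 = 11.7
Var(1.5A + 0.5B) = (1.5)²·Var(A) + (0.5)²·Var(B) + 2·(1.5)·(0.5)·cov(A,B)
= 2.25·36 + 0.25·42.25 + 1.5·11.7 = 109.1125
sd(1.5A + 0.5B) = √109.1125 ≈ 10.4457

10.4457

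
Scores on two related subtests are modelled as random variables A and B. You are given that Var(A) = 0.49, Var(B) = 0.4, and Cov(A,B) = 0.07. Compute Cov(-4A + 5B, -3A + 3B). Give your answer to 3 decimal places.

Cov(-4A + 5B, -3A + 3B) = (-4)(-3)Var(A) + (5)(3)Var(B) + [(-4)(3) + (5)(-3)]Cov(A,B)
= 12·0.49 + 15·0.4 + -27·0.07 = 9.99

9.990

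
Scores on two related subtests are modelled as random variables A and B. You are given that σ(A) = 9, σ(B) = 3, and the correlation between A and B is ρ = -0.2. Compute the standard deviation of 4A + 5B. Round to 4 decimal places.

var(A) = (9)² = 81;  var(B) = (3)² = 9
Cov(A,B) = ρ·σ(A)·σ(B) = -0.2·9·3 = -5.4
var(4A + 5B) = (4)²·var(A) + (5)²·var(B) + 2·(4)·(5)·Cov(A,B)
= 16·81 + 25·9 + 40·-5.4 = 1305
σ(4A + 5B) = √1305 ≈ 36.1248

36.1248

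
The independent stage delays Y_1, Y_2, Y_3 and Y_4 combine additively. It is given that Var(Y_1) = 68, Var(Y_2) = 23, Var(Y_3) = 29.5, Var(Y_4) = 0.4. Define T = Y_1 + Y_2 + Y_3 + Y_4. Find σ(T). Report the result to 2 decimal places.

By independence, Var(T) = (1)²Var(Y_1) + (1)²Var(Y_2) + (1)²Var(Y_3) + (1)²Var(Y_4)
= (1)²·68 + (1)²·23 + (1)²·29.5 + (1)²·0.4 = 120.9
σ(T) = √120.9 ≈ 11.00

11.00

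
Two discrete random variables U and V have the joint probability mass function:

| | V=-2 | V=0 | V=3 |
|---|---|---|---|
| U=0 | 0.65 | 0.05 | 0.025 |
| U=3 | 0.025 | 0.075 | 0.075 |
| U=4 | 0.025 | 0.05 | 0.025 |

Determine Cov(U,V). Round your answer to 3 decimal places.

E[U] = 0.925,  E[V] = -1.025
E[UV] = 0.625
Cov(U,V) = E[UV] − E[U]E[V] = 0.625 − (0.925)(-1.025) = 1.573125

1.573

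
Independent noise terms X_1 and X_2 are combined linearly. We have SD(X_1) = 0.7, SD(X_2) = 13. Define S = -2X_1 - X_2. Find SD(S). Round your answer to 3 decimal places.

var(X_1) = 0.49, var(X_2) = 169
By independence, var(S) = (-2)²var(X_1) + (-1)²var(X_2)
= (-2)²·0.49 + (-1)²·169 = 170.96
SD(S) = √170.96 ≈ 13.075

13.075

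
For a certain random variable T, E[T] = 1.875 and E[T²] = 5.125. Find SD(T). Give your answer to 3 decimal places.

1.269

Var(T) = 5.125 − (1.875)² = 1.609375
SD(T) = √1.609375 ≈ 1.269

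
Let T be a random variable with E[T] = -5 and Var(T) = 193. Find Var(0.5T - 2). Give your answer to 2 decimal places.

48.25

Var(0.5T - 2) = (0.5)²·Var(T) = 0.25·193 = 48.25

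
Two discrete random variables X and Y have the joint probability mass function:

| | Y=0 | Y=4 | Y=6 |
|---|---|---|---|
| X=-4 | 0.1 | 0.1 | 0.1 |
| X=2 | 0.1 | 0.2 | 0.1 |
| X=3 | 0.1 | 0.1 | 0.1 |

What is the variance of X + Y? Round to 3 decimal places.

E[X] = 0.5,  E[Y] = 3.4,  E[XY] = 1.8
Var(X) = 9.1 − (0.5)² = 8.85;  Var(Y) = 17.2 − (3.4)² = 5.64
Cov(X,Y) = 1.8 − (0.5)(3.4) = 0.1
Var(X + Y) = (1)²·8.85 + (1)²·5.64 + 2·(1)·(1)·0.1 = 14.69

14.690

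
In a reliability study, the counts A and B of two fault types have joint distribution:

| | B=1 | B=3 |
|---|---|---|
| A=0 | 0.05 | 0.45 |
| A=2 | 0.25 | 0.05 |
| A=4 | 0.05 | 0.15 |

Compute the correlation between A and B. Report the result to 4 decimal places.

E[A] = 1.4,  E[B] = 2.3
E[AB] = 2.8
Cov(A,B) = E[AB] − E[A]E[B] = 2.8 − (1.4)(2.3) = -0.42
Var(A) = 2.44,  Var(B) = 0.91
ρ = -0.42 / √(2.44·0.91) ≈ -0.2819

-0.2819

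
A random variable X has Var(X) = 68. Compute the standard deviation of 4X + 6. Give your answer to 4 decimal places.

32.9848

Var(4X + 6) = (4)²·68 = 1088
σ(4X + 6) = √1088 ≈ 32.9848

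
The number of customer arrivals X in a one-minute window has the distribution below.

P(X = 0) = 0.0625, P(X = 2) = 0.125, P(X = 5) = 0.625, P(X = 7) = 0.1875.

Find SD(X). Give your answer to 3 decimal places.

1.828

E[X] = (0)(0.0625) + (2)(0.125) + (5)(0.625) + (7)(0.1875) = 4.6875
E[X²] = (0)²(0.0625) + (2)²(0.125) + (5)²(0.625) + (7)²(0.1875) = 25.3125
V(X) = E[X²] − (E[X])² = 25.3125 − (4.6875)² = 3.33984375
SD(X) = √3.33984375 ≈ 1.828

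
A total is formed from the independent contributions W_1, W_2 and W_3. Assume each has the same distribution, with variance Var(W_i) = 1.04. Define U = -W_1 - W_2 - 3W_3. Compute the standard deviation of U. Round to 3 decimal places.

3.382

By independence, Var(U) = (-1)²Var(W_1) + (-1)²Var(W_2) + (-3)²Var(W_3)
= (-1)²·1.04 + (-1)²·1.04 + (-3)²·1.04 = 11.44
sd(U) = √11.44 ≈ 3.382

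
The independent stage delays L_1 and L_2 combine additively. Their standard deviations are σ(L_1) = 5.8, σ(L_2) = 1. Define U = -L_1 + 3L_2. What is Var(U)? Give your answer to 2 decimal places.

Var(L_1) = 33.64, Var(L_2) = 1
By independence, Var(U) = (-1)²Var(L_1) + (3)²Var(L_2)
= (-1)²·33.64 + (3)²·1 = 42.64

42.64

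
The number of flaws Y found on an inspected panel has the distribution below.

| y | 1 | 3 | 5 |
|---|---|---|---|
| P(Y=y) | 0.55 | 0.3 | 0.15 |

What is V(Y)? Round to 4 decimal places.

2.1600

E[Y] = (1)(0.55) + (3)(0.3) + (5)(0.15) = 2.2
E[Y²] = (1)²(0.55) + (3)²(0.3) + (5)²(0.15) = 7
V(Y) = E[Y²] − (E[Y])² = 7 − (2.2)² = 2.16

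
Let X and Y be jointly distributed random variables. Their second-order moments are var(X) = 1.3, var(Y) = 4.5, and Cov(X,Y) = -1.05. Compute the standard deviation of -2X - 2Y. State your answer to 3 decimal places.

var(-2X - 2Y) = (-2)²·var(X) + (-2)²·var(Y) + 2·(-2)·(-2)·Cov(X,Y)
= 4·1.3 + 4·4.5 + 8·-1.05 = 14.8
SD(-2X - 2Y) = √14.8 ≈ 3.847

3.847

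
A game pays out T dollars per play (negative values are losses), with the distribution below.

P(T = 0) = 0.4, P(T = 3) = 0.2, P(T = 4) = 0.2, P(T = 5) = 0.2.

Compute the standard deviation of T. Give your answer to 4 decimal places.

2.0591

E[T] = (0)(0.4) + (3)(0.2) + (4)(0.2) + (5)(0.2) = 2.4
E[T²] = (0)²(0.4) + (3)²(0.2) + (4)²(0.2) + (5)²(0.2) = 10
Var(T) = E[T²] − (E[T])² = 10 − (2.4)² = 4.24
SD(T) = √4.24 ≈ 2.0591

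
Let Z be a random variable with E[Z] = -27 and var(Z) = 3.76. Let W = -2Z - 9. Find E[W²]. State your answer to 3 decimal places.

E[-2Z - 9] = -2·-27 − 9 = 45
var(-2Z - 9) = (-2)²·3.76 = 15.04
E[W²] = var(W) + (E[W])² = 15.04 + (45)² = 2040.04

2040.040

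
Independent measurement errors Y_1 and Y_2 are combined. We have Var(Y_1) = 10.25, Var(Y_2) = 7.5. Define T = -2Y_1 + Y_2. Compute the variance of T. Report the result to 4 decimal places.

48.5000

By independence, Var(T) = (-2)²Var(Y_1) + (1)²Var(Y_2)
= (-2)²·10.25 + (1)²·7.5 = 48.5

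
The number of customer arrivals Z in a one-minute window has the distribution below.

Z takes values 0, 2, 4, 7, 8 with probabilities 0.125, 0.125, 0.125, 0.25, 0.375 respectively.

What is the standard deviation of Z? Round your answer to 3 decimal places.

2.915

E[Z] = (0)(0.125) + (2)(0.125) + (4)(0.125) + (7)(0.25) + (8)(0.375) = 5.5
E[Z²] = (0)²(0.125) + (2)²(0.125) + (4)²(0.125) + (7)²(0.25) + (8)²(0.375) = 38.75
Var(Z) = E[Z²] − (E[Z])² = 38.75 − (5.5)² = 8.5
sd(Z) = √8.5 ≈ 2.915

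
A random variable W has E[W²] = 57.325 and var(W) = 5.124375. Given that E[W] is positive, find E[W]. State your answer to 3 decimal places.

(E[W])² = E[W²] − var(W) = 57.325 − 5.124375 = 52.200625
E[W] = √52.200625 = 7.225

7.225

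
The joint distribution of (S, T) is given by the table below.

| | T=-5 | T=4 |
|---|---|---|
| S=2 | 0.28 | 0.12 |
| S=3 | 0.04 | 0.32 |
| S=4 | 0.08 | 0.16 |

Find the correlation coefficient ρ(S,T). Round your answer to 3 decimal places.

E[S] = 2.84,  E[T] = 0.4
E[ST] = 2.36
Cov(S,T) = E[ST] − E[S]E[T] = 2.36 − (2.84)(0.4) = 1.224
Var(S) = 0.6144,  Var(T) = 19.44
ρ = 1.224 / √(0.6144·19.44) ≈ 0.354

0.354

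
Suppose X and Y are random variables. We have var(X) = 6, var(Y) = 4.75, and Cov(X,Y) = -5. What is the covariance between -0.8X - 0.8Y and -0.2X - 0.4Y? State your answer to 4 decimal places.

Cov(-0.8X - 0.8Y, -0.2X - 0.4Y) = (-0.8)(-0.2)var(X) + (-0.8)(-0.4)var(Y) + [(-0.8)(-0.4) + (-0.8)(-0.2)]Cov(X,Y)
= 0.16·6 + 0.32·4.75 + 0.48·-5 = 0.08

0.0800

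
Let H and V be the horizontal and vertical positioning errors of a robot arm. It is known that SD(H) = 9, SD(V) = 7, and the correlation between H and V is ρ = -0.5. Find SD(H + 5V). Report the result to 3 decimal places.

31.480

var(H) = (9)² = 81;  var(V) = (7)² = 49
Cov(H,V) = ρ·SD(H)·SD(V) = -0.5·9·7 = -31.5
var(H + 5V) = (1)²·var(H) + (5)²·var(V) + 2·(1)·(5)·Cov(H,V)
= 1·81 + 25·49 + 10·-31.5 = 991
SD(H + 5V) = √991 ≈ 31.480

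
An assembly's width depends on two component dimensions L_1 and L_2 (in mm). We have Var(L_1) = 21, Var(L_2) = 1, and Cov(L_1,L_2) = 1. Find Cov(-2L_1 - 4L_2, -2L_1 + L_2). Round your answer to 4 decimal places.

Cov(-2L_1 - 4L_2, -2L_1 + L_2) = (-2)(-2)Var(L_1) + (-4)(1)Var(L_2) + [(-2)(1) + (-4)(-2)]Cov(L_1,L_2)
= 4·21 + -4·1 + 6·1 = 86

86.0000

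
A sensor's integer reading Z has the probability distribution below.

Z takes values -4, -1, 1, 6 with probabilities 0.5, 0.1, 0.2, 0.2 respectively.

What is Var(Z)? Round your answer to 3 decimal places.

15.010

E[Z] = (-4)(0.5) + (-1)(0.1) + (1)(0.2) + (6)(0.2) = -0.7
E[Z²] = (-4)²(0.5) + (-1)²(0.1) + (1)²(0.2) + (6)²(0.2) = 15.5
Var(Z) = E[Z²] − (E[Z])² = 15.5 − (-0.7)² = 15.01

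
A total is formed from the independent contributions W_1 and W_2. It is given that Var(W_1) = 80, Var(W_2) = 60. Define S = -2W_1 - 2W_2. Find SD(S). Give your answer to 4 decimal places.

23.6643

By independence, Var(S) = (-2)²Var(W_1) + (-2)²Var(W_2)
= (-2)²·80 + (-2)²·60 = 560
SD(S) = √560 ≈ 23.6643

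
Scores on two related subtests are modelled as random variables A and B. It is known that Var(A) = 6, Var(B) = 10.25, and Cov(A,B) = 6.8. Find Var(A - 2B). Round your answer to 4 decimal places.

19.8000

Var(A - 2B) = (1)²·Var(A) + (-2)²·Var(B) + 2·(1)·(-2)·Cov(A,B)
= 1·6 + 4·10.25 + -4·6.8 = 19.8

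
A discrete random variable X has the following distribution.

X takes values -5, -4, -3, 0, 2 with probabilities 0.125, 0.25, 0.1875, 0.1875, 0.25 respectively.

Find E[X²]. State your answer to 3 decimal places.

9.813

E[X²] = (-5)²(0.125) + (-4)²(0.25) + (-3)²(0.1875) + (0)²(0.1875) + (2)²(0.25) = 9.8125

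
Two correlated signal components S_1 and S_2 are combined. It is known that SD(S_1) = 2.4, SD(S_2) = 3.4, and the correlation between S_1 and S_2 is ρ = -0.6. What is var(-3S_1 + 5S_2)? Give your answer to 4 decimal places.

487.7200

var(S_1) = (2.4)² = 5.76;  var(S_2) = (3.4)² = 11.56
Cov(S_1,S_2) = ρ·SD(S_1)·SD(S_2) = -0.6·2.4·3.4 = -4.896
var(-3S_1 + 5S_2) = (-3)²·var(S_1) + (5)²·var(S_2) + 2·(-3)·(5)·Cov(S_1,S_2)
= 9·5.76 + 25·11.56 + -30·-4.896 = 487.72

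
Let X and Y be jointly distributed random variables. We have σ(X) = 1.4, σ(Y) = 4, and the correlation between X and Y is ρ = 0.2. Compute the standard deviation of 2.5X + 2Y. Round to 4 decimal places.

Var(X) = (1.4)² = 1.96;  Var(Y) = (4)² = 16
Cov(X,Y) = ρ·σ(X)·σ(Y) = 0.2·1.4·4 = 1.12
Var(2.5X + 2Y) = (2.5)²·Var(X) + (2)²·Var(Y) + 2·(2.5)·(2)·Cov(X,Y)
= 6.25·1.96 + 4·16 + 10·1.12 = 87.45
σ(2.5X + 2Y) = √87.45 ≈ 9.3515

9.3515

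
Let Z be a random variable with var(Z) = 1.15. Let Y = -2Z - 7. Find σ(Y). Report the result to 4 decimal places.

var(-2Z - 7) = (-2)²·1.15 = 4.6
σ(Y) = √4.6 ≈ 2.1448

2.1448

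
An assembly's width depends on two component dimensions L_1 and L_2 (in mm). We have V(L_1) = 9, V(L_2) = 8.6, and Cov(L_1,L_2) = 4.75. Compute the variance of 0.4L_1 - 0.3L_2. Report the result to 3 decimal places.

1.074

V(0.4L_1 - 0.3L_2) = (0.4)²·V(L_1) + (-0.3)²·V(L_2) + 2·(0.4)·(-0.3)·Cov(L_1,L_2)
= 0.16·9 + 0.09·8.6 + -0.24·4.75 = 1.074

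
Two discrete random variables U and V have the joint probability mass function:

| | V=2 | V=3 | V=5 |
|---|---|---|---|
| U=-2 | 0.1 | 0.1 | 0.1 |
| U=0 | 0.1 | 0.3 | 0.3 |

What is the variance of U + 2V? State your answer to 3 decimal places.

7.240

E[U] = -0.6,  E[V] = 3.6,  E[UV] = -2
var(U) = 1.2 − (-0.6)² = 0.84;  var(V) = 14.4 − (3.6)² = 1.44
Cov(U,V) = -2 − (-0.6)(3.6) = 0.16
var(U + 2V) = (1)²·0.84 + (2)²·1.44 + 2·(1)·(2)·0.16 = 7.24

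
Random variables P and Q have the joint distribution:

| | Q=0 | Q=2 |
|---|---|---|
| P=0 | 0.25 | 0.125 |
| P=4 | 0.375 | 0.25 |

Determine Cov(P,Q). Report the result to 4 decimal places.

E[P] = 2.5,  E[Q] = 0.75
E[PQ] = 2
Cov(P,Q) = E[PQ] − E[P]E[Q] = 2 − (2.5)(0.75) = 0.125

0.1250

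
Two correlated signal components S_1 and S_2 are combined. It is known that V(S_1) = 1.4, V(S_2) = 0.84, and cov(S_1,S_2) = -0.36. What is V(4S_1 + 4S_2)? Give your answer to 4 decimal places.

V(4S_1 + 4S_2) = (4)²·V(S_1) + (4)²·V(S_2) + 2·(4)·(4)·cov(S_1,S_2)
= 16·1.4 + 16·0.84 + 32·-0.36 = 24.32

24.3200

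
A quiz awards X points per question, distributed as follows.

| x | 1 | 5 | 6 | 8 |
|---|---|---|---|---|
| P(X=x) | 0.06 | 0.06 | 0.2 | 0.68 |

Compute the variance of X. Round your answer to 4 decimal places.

E[X] = (1)(0.06) + (5)(0.06) + (6)(0.2) + (8)(0.68) = 7
E[X²] = (1)²(0.06) + (5)²(0.06) + (6)²(0.2) + (8)²(0.68) = 52.28
Var(X) = E[X²] − (E[X])² = 52.28 − (7)² = 3.28

3.2800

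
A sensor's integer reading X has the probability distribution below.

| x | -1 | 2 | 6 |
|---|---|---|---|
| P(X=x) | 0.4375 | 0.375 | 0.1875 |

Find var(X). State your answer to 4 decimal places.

6.6211

E[X] = (-1)(0.4375) + (2)(0.375) + (6)(0.1875) = 1.4375
E[X²] = (-1)²(0.4375) + (2)²(0.375) + (6)²(0.1875) = 8.6875
var(X) = E[X²] − (E[X])² = 8.6875 − (1.4375)² = 6.62109375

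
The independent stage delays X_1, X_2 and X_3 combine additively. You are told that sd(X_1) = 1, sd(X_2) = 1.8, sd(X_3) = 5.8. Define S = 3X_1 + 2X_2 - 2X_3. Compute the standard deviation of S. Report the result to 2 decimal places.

V(X_1) = 1, V(X_2) = 3.24, V(X_3) = 33.64
By independence, V(S) = (3)²V(X_1) + (2)²V(X_2) + (-2)²V(X_3)
= (3)²·1 + (2)²·3.24 + (-2)²·33.64 = 156.52
sd(S) = √156.52 ≈ 12.51

12.51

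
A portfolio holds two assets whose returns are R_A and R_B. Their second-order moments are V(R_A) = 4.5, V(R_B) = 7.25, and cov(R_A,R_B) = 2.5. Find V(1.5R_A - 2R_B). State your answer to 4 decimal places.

24.1250

V(1.5R_A - 2R_B) = (1.5)²·V(R_A) + (-2)²·V(R_B) + 2·(1.5)·(-2)·cov(R_A,R_B)
= 2.25·4.5 + 4·7.25 + -6·2.5 = 24.125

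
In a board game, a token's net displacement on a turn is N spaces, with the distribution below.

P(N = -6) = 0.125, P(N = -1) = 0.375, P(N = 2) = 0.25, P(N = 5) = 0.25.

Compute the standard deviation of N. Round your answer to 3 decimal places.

3.426

E[N] = (-6)(0.125) + (-1)(0.375) + (2)(0.25) + (5)(0.25) = 0.625
E[N²] = (-6)²(0.125) + (-1)²(0.375) + (2)²(0.25) + (5)²(0.25) = 12.125
V(N) = E[N²] − (E[N])² = 12.125 − (0.625)² = 11.734375
SD(N) = √11.734375 ≈ 3.426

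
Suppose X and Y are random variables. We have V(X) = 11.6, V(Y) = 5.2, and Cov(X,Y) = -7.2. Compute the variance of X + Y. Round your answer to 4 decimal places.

2.4000

V(X + Y) = (1)²·V(X) + (1)²·V(Y) + 2·(1)·(1)·Cov(X,Y)
= 1·11.6 + 1·5.2 + 2·-7.2 = 2.4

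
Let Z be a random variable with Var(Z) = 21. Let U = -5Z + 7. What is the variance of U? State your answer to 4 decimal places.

Var(-5Z + 7) = (-5)²·Var(Z) = 25·21 = 525

525.0000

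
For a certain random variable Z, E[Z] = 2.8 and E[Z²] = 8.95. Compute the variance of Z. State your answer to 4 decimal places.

var(Z) = 8.95 − (2.8)² = 1.11

1.1100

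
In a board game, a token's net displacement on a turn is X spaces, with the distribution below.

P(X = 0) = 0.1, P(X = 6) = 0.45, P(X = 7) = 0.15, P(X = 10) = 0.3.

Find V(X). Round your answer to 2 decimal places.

7.99

E[X] = (0)(0.1) + (6)(0.45) + (7)(0.15) + (10)(0.3) = 6.75
E[X²] = (0)²(0.1) + (6)²(0.45) + (7)²(0.15) + (10)²(0.3) = 53.55
V(X) = E[X²] − (E[X])² = 53.55 − (6.75)² = 7.9875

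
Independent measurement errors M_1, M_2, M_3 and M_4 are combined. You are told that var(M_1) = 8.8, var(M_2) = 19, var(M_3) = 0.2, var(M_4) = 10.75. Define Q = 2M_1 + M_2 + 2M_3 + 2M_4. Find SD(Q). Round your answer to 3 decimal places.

9.899

By independence, var(Q) = (2)²var(M_1) + (1)²var(M_2) + (2)²var(M_3) + (2)²var(M_4)
= (2)²·8.8 + (1)²·19 + (2)²·0.2 + (2)²·10.75 = 98
SD(Q) = √98 ≈ 9.899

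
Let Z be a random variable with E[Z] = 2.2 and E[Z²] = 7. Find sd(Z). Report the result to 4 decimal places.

Var(Z) = 7 − (2.2)² = 2.16
sd(Z) = √2.16 ≈ 1.4697

1.4697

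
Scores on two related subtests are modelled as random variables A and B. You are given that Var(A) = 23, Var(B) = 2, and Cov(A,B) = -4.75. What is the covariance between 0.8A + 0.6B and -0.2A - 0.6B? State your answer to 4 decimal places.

Cov(0.8A + 0.6B, -0.2A - 0.6B) = (0.8)(-0.2)Var(A) + (0.6)(-0.6)Var(B) + [(0.8)(-0.6) + (0.6)(-0.2)]Cov(A,B)
= -0.16·23 + -0.36·2 + -0.6·-4.75 = -1.55

-1.5500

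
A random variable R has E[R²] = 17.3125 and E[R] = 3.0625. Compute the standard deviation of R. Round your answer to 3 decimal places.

var(R) = 17.3125 − (3.0625)² = 7.93359375
SD(R) = √7.93359375 ≈ 2.817

2.817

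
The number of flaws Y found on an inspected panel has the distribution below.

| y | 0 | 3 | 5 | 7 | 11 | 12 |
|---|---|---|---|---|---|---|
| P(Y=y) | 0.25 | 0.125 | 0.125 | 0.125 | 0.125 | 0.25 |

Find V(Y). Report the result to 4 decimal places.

22.4375

E[Y] = (0)(0.25) + (3)(0.125) + (5)(0.125) + (7)(0.125) + (11)(0.125) + (12)(0.25) = 6.25
E[Y²] = (0)²(0.25) + (3)²(0.125) + (5)²(0.125) + (7)²(0.125) + (11)²(0.125) + (12)²(0.25) = 61.5
V(Y) = E[Y²] − (E[Y])² = 61.5 − (6.25)² = 22.4375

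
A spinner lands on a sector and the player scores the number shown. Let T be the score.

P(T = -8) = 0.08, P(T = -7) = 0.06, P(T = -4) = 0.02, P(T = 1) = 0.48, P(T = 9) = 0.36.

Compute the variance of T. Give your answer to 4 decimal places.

31.3636

E[T] = (-8)(0.08) + (-7)(0.06) + (-4)(0.02) + (1)(0.48) + (9)(0.36) = 2.58
E[T²] = (-8)²(0.08) + (-7)²(0.06) + (-4)²(0.02) + (1)²(0.48) + (9)²(0.36) = 38.02
V(T) = E[T²] − (E[T])² = 38.02 − (2.58)² = 31.3636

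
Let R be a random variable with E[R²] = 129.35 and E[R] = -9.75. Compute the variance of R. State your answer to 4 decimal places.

Var(R) = 129.35 − (-9.75)² = 34.2875

34.2875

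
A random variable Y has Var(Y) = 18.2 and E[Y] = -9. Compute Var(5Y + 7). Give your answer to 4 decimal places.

455.0000

Var(5Y + 7) = (5)²·Var(Y) = 25·18.2 = 455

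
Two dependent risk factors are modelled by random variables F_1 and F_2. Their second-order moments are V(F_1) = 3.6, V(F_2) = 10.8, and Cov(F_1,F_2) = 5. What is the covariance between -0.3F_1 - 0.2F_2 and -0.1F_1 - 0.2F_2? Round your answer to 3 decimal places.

0.940

Cov(-0.3F_1 - 0.2F_2, -0.1F_1 - 0.2F_2) = (-0.3)(-0.1)V(F_1) + (-0.2)(-0.2)V(F_2) + [(-0.3)(-0.2) + (-0.2)(-0.1)]Cov(F_1,F_2)
= 0.03·3.6 + 0.04·10.8 + 0.08·5 = 0.94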